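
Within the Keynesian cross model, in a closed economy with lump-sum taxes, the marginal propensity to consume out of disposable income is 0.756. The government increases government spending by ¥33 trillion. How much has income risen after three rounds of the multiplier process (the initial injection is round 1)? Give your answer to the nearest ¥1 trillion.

Round 1 adds ΔG = ¥33 trillion; each later round is MPC = 0.756 times the previous.
After 3 rounds: 33 + 24.948 + 18.860688 = ΔG·(1 − c^3)/(1 − c) = 33 × (1 − 0.432081216)/0.244 ≈ ¥77 trillion.

¥77 trillion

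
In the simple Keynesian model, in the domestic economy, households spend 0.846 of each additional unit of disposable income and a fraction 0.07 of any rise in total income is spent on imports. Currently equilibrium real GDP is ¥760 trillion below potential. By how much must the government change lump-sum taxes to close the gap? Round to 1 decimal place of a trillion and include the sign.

−¥201.2 trillion

Spending multiplier = 1/(1 − c + m) = 1/(1 − 0.846 + 0.07) = 1/0.224 ≈ 4.464.
Tax multiplier = −c·k = −0.846/0.224 ≈ −3.777. Need ΔY = +¥760 trillion, so ΔT = ΔY/(−c·k) = −(+¥760 trillion) × 0.224 / 0.846 ≈ −¥201.2 trillion.
The government should cut lump-sum taxes by ¥201.2 trillion.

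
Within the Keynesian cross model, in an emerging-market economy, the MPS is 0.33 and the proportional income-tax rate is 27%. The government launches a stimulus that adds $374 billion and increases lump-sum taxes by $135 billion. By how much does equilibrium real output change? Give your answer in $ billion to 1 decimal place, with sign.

+$555.0 billion

MPC = 1 − MPS = 1 − 0.33 = 0.67.
Expenditure multiplier = 1/(1 − c(1−t)) = 1/(1 − 0.67×0.73) = 1/0.5109 ≈ 1.957.
ΔG contributes k·ΔG = (+$374 billion) / 0.5109 ≈ +$732 billion.
ΔT of +$135 billion changes first-round spending by −c·ΔT = −$90.45 billion, contributing k·(−c·ΔT) = (−$90.45 billion) / 0.5109 ≈ −$177 billion.
Net ΔY = k(ΔG − c·ΔT) = (+$283.55 billion) / 0.5109 ≈ +$555 billion.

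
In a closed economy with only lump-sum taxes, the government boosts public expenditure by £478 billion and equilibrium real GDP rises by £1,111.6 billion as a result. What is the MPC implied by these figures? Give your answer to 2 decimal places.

0.57

Implied spending multiplier k = ΔY/ΔG = 1,111.6/478 ≈ 2.3255.
Since k = 1/(1 − MPC), MPC = 1 − 1/k = 1 − ΔG/ΔY = 1 − 478/1,111.6 ≈ 0.57.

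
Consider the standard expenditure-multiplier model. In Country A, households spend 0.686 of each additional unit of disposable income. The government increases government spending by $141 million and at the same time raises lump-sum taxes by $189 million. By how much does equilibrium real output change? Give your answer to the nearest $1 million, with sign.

+$36 million

Expenditure multiplier = 1/(1 − MPC) = 1/(1 − 0.686) = 1/0.314 ≈ 3.185.
ΔG contributes k·ΔG = (+$141 million) / 0.314 ≈ +$449 million.
ΔT of +$189 million changes first-round spending by −c·ΔT = −$129.654 million, contributing k·(−c·ΔT) = (−$129.654 million) / 0.314 ≈ −$412.9 million.
Net ΔY = k(ΔG − c·ΔT) = (+$11.346 million) / 0.314 ≈ +$36 million.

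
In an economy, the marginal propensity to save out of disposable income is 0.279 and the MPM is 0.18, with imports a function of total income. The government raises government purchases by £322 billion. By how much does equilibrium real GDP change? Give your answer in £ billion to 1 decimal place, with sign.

MPC = 1 − MPS = 1 − 0.279 = 0.721.
Expenditure multiplier = 1/(1 − c + m) = 1/(1 − 0.721 + 0.18) = 1/0.459 ≈ 2.179.
ΔY = k × ΔG = (+£322 billion) / 0.459 ≈ +£701.5 billion.

+£701.5 billion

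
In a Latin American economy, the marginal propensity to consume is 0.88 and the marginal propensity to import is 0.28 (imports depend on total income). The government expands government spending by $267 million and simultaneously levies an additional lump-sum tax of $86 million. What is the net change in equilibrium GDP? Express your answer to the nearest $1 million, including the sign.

+$478 million

Expenditure multiplier = 1/(1 − c + m) = 1/(1 − 0.88 + 0.28) = 1/0.4 = 2.5.
ΔG contributes k·ΔG = (+$267 million) / 0.4 = +$667.5 million.
ΔT of +$86 million changes first-round spending by −c·ΔT = −$75.68 million, contributing k·(−c·ΔT) = (−$75.68 million) / 0.4 = −$189.2 million.
Net ΔY = k(ΔG − c·ΔT) = (+$191.32 million) / 0.4 ≈ +$478 million.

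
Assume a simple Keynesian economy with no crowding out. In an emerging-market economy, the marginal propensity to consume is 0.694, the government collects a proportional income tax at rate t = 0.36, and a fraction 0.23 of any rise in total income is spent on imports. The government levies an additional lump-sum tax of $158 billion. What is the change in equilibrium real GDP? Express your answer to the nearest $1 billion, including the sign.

−$140 billion

A lump-sum tax change of +$158 billion shifts disposable income by −$158 billion; first-round consumption changes by −c × ΔT = −0.694 × (+$158 billion) = −$109.652 billion.
Expenditure multiplier = 1/(1 − c(1−t) + m) = 1/(1 − 0.694×0.64 + 0.23) = 1/0.78584 ≈ 1.273.
The tax multiplier is −c × k ≈ −0.883, so ΔY = k × (−c·ΔT) = (−$109.652 billion) / 0.78584 ≈ −$140 billion.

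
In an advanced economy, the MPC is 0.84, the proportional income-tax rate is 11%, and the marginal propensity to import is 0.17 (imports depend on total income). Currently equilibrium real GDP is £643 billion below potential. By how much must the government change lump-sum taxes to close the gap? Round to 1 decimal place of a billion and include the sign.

Spending multiplier = 1/(1 − c(1−t) + m) = 1/(1 − 0.84×0.89 + 0.17) = 1/0.4224 ≈ 2.367.
Tax multiplier = −c·k = −0.84/0.4224 ≈ −1.989. Need ΔY = +£643 billion, so ΔT = ΔY/(−c·k) = −(+£643 billion) × 0.4224 / 0.84 ≈ −£323.3 billion.
The government should cut lump-sum taxes by £323.3 billion.

−£323.3 billion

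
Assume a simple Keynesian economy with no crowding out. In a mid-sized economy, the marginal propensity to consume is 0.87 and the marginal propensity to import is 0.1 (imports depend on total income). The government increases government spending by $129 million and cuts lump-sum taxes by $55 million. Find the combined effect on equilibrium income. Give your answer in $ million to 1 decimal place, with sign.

Expenditure multiplier = 1/(1 − c + m) = 1/(1 − 0.87 + 0.1) = 1/0.23 ≈ 4.348.
ΔG contributes k·ΔG = (+$129 million) / 0.23 ≈ +$560.9 million.
ΔT of −$55 million changes first-round spending by −c·ΔT = +$47.85 million, contributing k·(−c·ΔT) = (+$47.85 million) / 0.23 ≈ +$208 million.
Net ΔY = k(ΔG − c·ΔT) = (+$176.85 million) / 0.23 ≈ +$768.9 million.

+$768.9 million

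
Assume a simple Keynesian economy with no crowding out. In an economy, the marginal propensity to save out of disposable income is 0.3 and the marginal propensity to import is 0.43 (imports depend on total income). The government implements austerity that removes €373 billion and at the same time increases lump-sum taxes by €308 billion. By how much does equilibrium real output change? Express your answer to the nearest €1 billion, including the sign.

−€806 billion

MPC = 1 − MPS = 1 − 0.3 = 0.7.
Expenditure multiplier = 1/(1 − c + m) = 1/(1 − 0.7 + 0.43) = 1/0.73 ≈ 1.37.
ΔG contributes k·ΔG = (−€373 billion) / 0.73 ≈ −€511 billion.
ΔT of +€308 billion changes first-round spending by −c·ΔT = −€215.6 billion, contributing k·(−c·ΔT) = (−€215.6 billion) / 0.73 ≈ −€295.3 billion.
Net ΔY = k(ΔG − c·ΔT) = (−€588.6 billion) / 0.73 ≈ −€806 billion.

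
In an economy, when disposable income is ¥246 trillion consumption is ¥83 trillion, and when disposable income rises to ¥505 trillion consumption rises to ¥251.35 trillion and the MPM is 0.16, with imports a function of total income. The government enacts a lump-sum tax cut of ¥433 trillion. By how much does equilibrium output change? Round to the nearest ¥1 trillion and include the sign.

MPC = ΔC/ΔYd = (251.35 − 83)/(505 − 246) = 168.35/259 = 0.65.
A lump-sum tax change of −¥433 trillion shifts disposable income by +¥433 trillion; first-round consumption changes by −c × ΔT = −0.65 × (−¥433 trillion) = +¥281.45 trillion.
Expenditure multiplier = 1/(1 − c + m) = 1/(1 − 0.65 + 0.16) = 1/0.51 ≈ 1.961.
The tax multiplier is −c × k ≈ −1.275, so ΔY = k × (−c·ΔT) = (+¥281.45 trillion) / 0.51 ≈ +¥552 trillion.

+¥552 trillion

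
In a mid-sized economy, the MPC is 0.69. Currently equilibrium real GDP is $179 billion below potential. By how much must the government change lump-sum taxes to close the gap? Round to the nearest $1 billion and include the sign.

Spending multiplier = 1/(1 − MPC) = 1/(1 − 0.69) = 1/0.31 ≈ 3.226.
Tax multiplier = −c·k = −0.69/0.31 ≈ −2.226. Need ΔY = +$179 billion, so ΔT = ΔY/(−c·k) = −(+$179 billion) × 0.31 / 0.69 ≈ −$80 billion.
The government should cut lump-sum taxes by $80 billion.

−$80 billion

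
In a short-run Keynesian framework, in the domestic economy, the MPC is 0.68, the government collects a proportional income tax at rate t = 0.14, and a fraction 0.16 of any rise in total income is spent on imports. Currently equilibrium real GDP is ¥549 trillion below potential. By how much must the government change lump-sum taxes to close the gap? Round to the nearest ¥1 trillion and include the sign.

Spending multiplier = 1/(1 − c(1−t) + m) = 1/(1 − 0.68×0.86 + 0.16) = 1/0.5752 ≈ 1.739.
Tax multiplier = −c·k = −0.68/0.5752 ≈ −1.182. Need ΔY = +¥549 trillion, so ΔT = ΔY/(−c·k) = −(+¥549 trillion) × 0.5752 / 0.68 ≈ −¥464 trillion.
The government should cut lump-sum taxes by ¥464 trillion.

−¥464 trillion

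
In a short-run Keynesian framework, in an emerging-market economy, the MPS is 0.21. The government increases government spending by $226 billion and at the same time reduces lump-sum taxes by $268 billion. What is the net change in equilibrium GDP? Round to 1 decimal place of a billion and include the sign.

MPC = 1 − MPS = 1 − 0.21 = 0.79.
Expenditure multiplier = 1/(1 − MPC) = 1/(1 − 0.79) = 1/0.21 ≈ 4.762.
ΔG contributes k·ΔG = (+$226 billion) / 0.21 ≈ +$1,076.2 billion.
ΔT of −$268 billion changes first-round spending by −c·ΔT = +$211.72 billion, contributing k·(−c·ΔT) = (+$211.72 billion) / 0.21 ≈ +$1,008.2 billion.
Net ΔY = k(ΔG − c·ΔT) = (+$437.72 billion) / 0.21 ≈ +$2,084.4 billion.

+$2,084.4 billion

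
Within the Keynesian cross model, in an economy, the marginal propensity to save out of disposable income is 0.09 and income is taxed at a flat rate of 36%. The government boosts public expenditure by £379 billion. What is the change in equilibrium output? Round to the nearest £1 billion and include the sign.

MPC = 1 − MPS = 1 − 0.09 = 0.91.
Government-spending multiplier = 1/(1 − c(1−t)) = 1/(1 − 0.91×0.64) = 1/0.4176 ≈ 2.395.
ΔY = k × ΔG = (+£379 billion) / 0.4176 ≈ +£908 billion.

+£908 billion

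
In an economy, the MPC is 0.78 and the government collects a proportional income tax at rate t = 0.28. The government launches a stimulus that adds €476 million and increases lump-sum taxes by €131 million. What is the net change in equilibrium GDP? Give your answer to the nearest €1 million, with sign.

+€853 million

Expenditure multiplier = 1/(1 − c(1−t)) = 1/(1 − 0.78×0.72) = 1/0.4384 ≈ 2.281.
ΔG contributes k·ΔG = (+€476 million) / 0.4384 ≈ +€1,085.8 million.
ΔT of +€131 million changes first-round spending by −c·ΔT = −€102.18 million, contributing k·(−c·ΔT) = (−€102.18 million) / 0.4384 ≈ −€233.1 million.
Net ΔY = k(ΔG − c·ΔT) = (+€373.82 million) / 0.4384 ≈ +€853 million.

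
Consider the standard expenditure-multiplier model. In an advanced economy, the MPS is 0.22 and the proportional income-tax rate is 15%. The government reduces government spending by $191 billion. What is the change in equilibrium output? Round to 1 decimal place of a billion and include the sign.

−$566.8 billion

MPC = 1 − MPS = 1 − 0.22 = 0.78.
Government-spending multiplier = 1/(1 − c(1−t)) = 1/(1 − 0.78×0.85) = 1/0.337 ≈ 2.967.
ΔY = k × ΔG = (−$191 billion) / 0.337 ≈ −$566.8 billion.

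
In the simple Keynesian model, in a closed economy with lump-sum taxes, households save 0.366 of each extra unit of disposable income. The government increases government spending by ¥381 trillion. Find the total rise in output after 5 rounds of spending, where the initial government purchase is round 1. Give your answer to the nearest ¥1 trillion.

¥934 trillion

MPC = 1 − MPS = 1 − 0.366 = 0.634.
Round 1 adds ΔG = ¥381 trillion; each later round is MPC = 0.634 times the previous.
After 5 rounds: 381 + 241.554 + 153.145236 + 97.094079624 + 61.557646481616 = ΔG·(1 − c^5)/(1 − c) = 381 × (1 − 0.102434508843424)/0.366 ≈ ¥934 trillion.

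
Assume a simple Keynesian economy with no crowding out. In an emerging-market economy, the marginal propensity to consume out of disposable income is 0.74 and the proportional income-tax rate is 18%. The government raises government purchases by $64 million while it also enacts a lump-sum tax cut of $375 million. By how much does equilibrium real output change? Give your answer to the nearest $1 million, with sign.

+$869 million

Expenditure multiplier = 1/(1 − c(1−t)) = 1/(1 − 0.74×0.82) = 1/0.3932 ≈ 2.543.
ΔG contributes k·ΔG = (+$64 million) / 0.3932 ≈ +$162.8 million.
ΔT of −$375 million changes first-round spending by −c·ΔT = +$277.5 million, contributing k·(−c·ΔT) = (+$277.5 million) / 0.3932 ≈ +$705.7 million.
Net ΔY = k(ΔG − c·ΔT) = (+$341.5 million) / 0.3932 ≈ +$869 million.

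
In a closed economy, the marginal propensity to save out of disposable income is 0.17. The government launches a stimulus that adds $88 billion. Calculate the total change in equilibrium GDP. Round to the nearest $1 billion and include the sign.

+$518 billion

MPC = 1 − MPS = 1 − 0.17 = 0.83.
Government-spending multiplier = 1/(1 − MPC) = 1/(1 − 0.83) = 1/0.17 ≈ 5.882.
ΔY = k × ΔG = (+$88 billion) / 0.17 ≈ +$518 billion.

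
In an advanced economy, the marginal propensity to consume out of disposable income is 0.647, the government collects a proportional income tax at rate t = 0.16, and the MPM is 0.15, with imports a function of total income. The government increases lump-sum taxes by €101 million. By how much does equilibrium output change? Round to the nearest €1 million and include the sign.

A lump-sum tax change of +€101 million shifts disposable income by −€101 million; first-round consumption changes by −c × ΔT = −0.647 × (+€101 million) = −€65.347 million.
Expenditure multiplier = 1/(1 − c(1−t) + m) = 1/(1 − 0.647×0.84 + 0.15) = 1/0.60652 ≈ 1.649.
The tax multiplier is −c × k ≈ −1.067, so ΔY = k × (−c·ΔT) = (−€65.347 million) / 0.60652 ≈ −€108 million.

−€108 million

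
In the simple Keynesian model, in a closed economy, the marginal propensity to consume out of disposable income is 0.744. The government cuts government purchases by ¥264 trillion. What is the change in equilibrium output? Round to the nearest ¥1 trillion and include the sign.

−¥1,031 trillion

Government-spending multiplier = 1/(1 − MPC) = 1/(1 − 0.744) = 1/0.256 ≈ 3.906.
ΔY = k × ΔG = (−¥264 trillion) / 0.256 ≈ −¥1,031 trillion.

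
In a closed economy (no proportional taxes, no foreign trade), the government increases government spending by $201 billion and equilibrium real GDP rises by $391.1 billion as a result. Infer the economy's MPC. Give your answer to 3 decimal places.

Implied spending multiplier k = ΔY/ΔG = 391.1/201 ≈ 1.9458.
Since k = 1/(1 − MPC), MPC = 1 − 1/k = 1 − ΔG/ΔY = 1 − 201/391.1 ≈ 0.486.

0.486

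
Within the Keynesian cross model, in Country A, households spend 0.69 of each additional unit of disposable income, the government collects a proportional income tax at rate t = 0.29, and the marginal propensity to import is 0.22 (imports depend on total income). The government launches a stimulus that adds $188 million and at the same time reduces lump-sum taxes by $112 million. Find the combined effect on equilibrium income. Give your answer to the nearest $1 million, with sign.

+$363 million

Expenditure multiplier = 1/(1 − c(1−t) + m) = 1/(1 − 0.69×0.71 + 0.22) = 1/0.7301 ≈ 1.37.
ΔG contributes k·ΔG = (+$188 million) / 0.7301 ≈ +$257.5 million.
ΔT of −$112 million changes first-round spending by −c·ΔT = +$77.28 million, contributing k·(−c·ΔT) = (+$77.28 million) / 0.7301 ≈ +$105.8 million.
Net ΔY = k(ΔG − c·ΔT) = (+$265.28 million) / 0.7301 ≈ +$363 million.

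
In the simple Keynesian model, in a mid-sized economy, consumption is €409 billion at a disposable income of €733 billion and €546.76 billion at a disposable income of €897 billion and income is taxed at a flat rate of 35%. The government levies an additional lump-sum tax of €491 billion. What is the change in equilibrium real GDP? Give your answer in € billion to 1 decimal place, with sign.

−€908.5 billion

MPC = ΔC/ΔYd = (546.76 − 409)/(897 − 733) = 137.76/164 = 0.84.
A lump-sum tax change of +€491 billion shifts disposable income by −€491 billion; first-round consumption changes by −c × ΔT = −0.84 × (+€491 billion) = −€412.44 billion.
Expenditure multiplier = 1/(1 − c(1−t)) = 1/(1 − 0.84×0.65) = 1/0.454 ≈ 2.203.
The tax multiplier is −c × k ≈ −1.85, so ΔY = k × (−c·ΔT) = (−€412.44 billion) / 0.454 ≈ −€908.5 billion.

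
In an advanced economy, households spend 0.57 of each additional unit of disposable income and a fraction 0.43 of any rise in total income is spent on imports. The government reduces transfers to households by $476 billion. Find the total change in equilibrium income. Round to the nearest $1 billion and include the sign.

−$315 billion

The transfer change shifts disposable income by −$476 billion, so first-round consumption changes by c·ΔTR = 0.57 × (−$476 billion) = −$271.32 billion.
Expenditure multiplier = 1/(1 − c + m) = 1/(1 − 0.57 + 0.43) = 1/0.86 ≈ 1.163.
The transfer multiplier is c × k ≈ 0.663, so ΔY = k × (c·ΔTR) = (−$271.32 billion) / 0.86 ≈ −$315 billion.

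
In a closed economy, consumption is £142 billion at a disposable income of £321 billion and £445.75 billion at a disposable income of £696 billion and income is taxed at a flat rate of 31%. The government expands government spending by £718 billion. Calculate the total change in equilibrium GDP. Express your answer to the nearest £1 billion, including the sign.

MPC = ΔC/ΔYd = (445.75 − 142)/(696 − 321) = 303.75/375 = 0.81.
Spending multiplier = 1/(1 − c(1−t)) = 1/(1 − 0.81×0.69) = 1/0.4411 ≈ 2.267.
ΔY = k × ΔG = (+£718 billion) / 0.4411 ≈ +£1,628 billion.

+£1,628 billion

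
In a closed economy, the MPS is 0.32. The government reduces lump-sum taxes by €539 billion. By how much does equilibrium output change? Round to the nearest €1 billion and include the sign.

MPC = 1 − MPS = 1 − 0.32 = 0.68.
A lump-sum tax change of −€539 billion shifts disposable income by +€539 billion; first-round consumption changes by −c × ΔT = −0.68 × (−€539 billion) = +€366.52 billion.
Expenditure multiplier = 1/(1 − MPC) = 1/(1 − 0.68) = 1/0.32 = 3.125.
The tax multiplier is −c × k = −2.125, so ΔY = k × (−c·ΔT) = (+€366.52 billion) / 0.32 ≈ +€1,145 billion.

+€1,145 billion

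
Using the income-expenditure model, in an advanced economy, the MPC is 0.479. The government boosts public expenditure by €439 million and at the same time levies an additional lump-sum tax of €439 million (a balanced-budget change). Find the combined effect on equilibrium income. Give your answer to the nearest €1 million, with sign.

+€439 million

Expenditure multiplier = 1/(1 − MPC) = 1/(1 − 0.479) = 1/0.521 ≈ 1.919.
ΔG contributes k·ΔG = (+€439 million) / 0.521 ≈ +€842.6 million.
ΔT of +€439 million changes first-round spending by −c·ΔT = −€210.281 million, contributing k·(−c·ΔT) = (−€210.281 million) / 0.521 ≈ −€403.6 million.
With ΔG = ΔT and no other leakages, the balanced-budget multiplier is 1, so ΔY = ΔG = +€439 million.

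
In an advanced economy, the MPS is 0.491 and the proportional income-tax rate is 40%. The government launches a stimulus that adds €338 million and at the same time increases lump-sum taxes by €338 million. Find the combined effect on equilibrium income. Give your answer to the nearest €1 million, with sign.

+€239 million

MPC = 1 − MPS = 1 − 0.491 = 0.509.
Expenditure multiplier = 1/(1 − c(1−t)) = 1/(1 − 0.509×0.6) = 1/0.6946 ≈ 1.44.
ΔG contributes k·ΔG = (+€338 million) / 0.6946 ≈ +€486.6 million.
ΔT of +€338 million changes first-round spending by −c·ΔT = −€172.042 million, contributing k·(−c·ΔT) = (−€172.042 million) / 0.6946 ≈ −€247.7 million.
Net ΔY = k(ΔG − c·ΔT) = (+€165.958 million) / 0.6946 ≈ +€239 million.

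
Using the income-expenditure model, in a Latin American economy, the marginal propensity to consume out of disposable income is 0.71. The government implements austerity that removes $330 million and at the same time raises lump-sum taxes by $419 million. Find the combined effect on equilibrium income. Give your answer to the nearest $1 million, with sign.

Expenditure multiplier = 1/(1 − MPC) = 1/(1 − 0.71) = 1/0.29 ≈ 3.448.
ΔG contributes k·ΔG = (−$330 million) / 0.29 ≈ −$1,137.9 million.
ΔT of +$419 million changes first-round spending by −c·ΔT = −$297.49 million, contributing k·(−c·ΔT) = (−$297.49 million) / 0.29 ≈ −$1,025.8 million.
Net ΔY = k(ΔG − c·ΔT) = (−$627.49 million) / 0.29 ≈ −$2,164 million.

−$2,164 million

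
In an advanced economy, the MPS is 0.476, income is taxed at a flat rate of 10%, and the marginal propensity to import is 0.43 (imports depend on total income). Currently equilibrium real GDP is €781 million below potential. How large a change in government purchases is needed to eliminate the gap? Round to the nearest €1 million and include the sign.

+€749 million

MPC = 1 − MPS = 1 − 0.476 = 0.524.
Spending multiplier = 1/(1 − c(1−t) + m) = 1/(1 − 0.524×0.9 + 0.43) = 1/0.9584 ≈ 1.043.
Need ΔY = +€781 million, so ΔG = ΔY/k = (+€781 million) × 0.9584 ≈ +€749 million.
The government should increase government purchases by €749 million.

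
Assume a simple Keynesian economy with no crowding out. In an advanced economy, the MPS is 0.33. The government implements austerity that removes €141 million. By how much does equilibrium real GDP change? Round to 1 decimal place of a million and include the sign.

MPC = 1 − MPS = 1 − 0.33 = 0.67.
Government-spending multiplier = 1/(1 − MPC) = 1/(1 − 0.67) = 1/0.33 ≈ 3.03.
ΔY = k × ΔG = (−€141 million) / 0.33 ≈ −€427.3 million.

−€427.3 million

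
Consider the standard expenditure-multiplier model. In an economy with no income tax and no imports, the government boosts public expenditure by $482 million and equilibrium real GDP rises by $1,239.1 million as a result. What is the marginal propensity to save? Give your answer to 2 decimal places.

0.39

Implied spending multiplier k = ΔY/ΔG = 1,239.1/482 ≈ 2.5707.
Since k = 1/(1 − MPC), MPC = 1 − 1/k = 1 − ΔG/ΔY = 1 − 482/1,239.1 ≈ 0.61.
MPS = 1 − MPC = 0.39.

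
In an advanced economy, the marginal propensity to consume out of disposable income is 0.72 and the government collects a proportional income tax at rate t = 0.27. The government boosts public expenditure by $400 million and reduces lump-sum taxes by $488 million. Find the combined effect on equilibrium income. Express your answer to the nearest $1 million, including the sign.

Expenditure multiplier = 1/(1 − c(1−t)) = 1/(1 − 0.72×0.73) = 1/0.4744 ≈ 2.108.
ΔG contributes k·ΔG = (+$400 million) / 0.4744 ≈ +$843.2 million.
ΔT of −$488 million changes first-round spending by −c·ΔT = +$351.36 million, contributing k·(−c·ΔT) = (+$351.36 million) / 0.4744 ≈ +$740.6 million.
Net ΔY = k(ΔG − c·ΔT) = (+$751.36 million) / 0.4744 ≈ +$1,584 million.

+$1,584 million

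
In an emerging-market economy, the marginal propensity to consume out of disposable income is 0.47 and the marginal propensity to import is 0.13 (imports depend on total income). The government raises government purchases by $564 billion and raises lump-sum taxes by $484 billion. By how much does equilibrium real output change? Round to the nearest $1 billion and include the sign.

Expenditure multiplier = 1/(1 − c + m) = 1/(1 − 0.47 + 0.13) = 1/0.66 ≈ 1.515.
ΔG contributes k·ΔG = (+$564 billion) / 0.66 ≈ +$854.5 billion.
ΔT of +$484 billion changes first-round spending by −c·ΔT = −$227.48 billion, contributing k·(−c·ΔT) = (−$227.48 billion) / 0.66 ≈ −$344.7 billion.
Net ΔY = k(ΔG − c·ΔT) = (+$336.52 billion) / 0.66 ≈ +$510 billion.

+$510 billion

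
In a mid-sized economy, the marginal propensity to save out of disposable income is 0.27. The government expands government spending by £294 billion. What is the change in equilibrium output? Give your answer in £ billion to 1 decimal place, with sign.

MPC = 1 − MPS = 1 − 0.27 = 0.73.
Expenditure multiplier = 1/(1 − MPC) = 1/(1 − 0.73) = 1/0.27 ≈ 3.704.
ΔY = k × ΔG = (+£294 billion) / 0.27 ≈ +£1,088.9 billion.

+£1,088.9 billion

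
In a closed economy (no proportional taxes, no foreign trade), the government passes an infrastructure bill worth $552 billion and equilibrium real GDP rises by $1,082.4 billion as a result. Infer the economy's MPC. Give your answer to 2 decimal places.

Implied spending multiplier k = ΔY/ΔG = 1,082.4/552 ≈ 1.9609.
Since k = 1/(1 − MPC), MPC = 1 − 1/k = 1 − ΔG/ΔY = 1 − 552/1,082.4 ≈ 0.49.

0.49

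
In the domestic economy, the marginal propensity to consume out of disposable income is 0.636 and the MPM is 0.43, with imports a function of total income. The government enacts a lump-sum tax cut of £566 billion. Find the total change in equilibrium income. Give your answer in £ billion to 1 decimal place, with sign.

+£453.4 billion

A lump-sum tax change of −£566 billion shifts disposable income by +£566 billion; first-round consumption changes by −c × ΔT = −0.636 × (−£566 billion) = +£359.976 billion.
Expenditure multiplier = 1/(1 − c + m) = 1/(1 − 0.636 + 0.43) = 1/0.794 ≈ 1.259.
The tax multiplier is −c × k ≈ −0.801, so ΔY = k × (−c·ΔT) = (+£359.976 billion) / 0.794 ≈ +£453.4 billion.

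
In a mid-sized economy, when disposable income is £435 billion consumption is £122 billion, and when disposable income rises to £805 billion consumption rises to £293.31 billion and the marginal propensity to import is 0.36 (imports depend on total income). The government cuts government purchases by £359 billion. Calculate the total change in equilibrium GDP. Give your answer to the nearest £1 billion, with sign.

−£400 billion

MPC = ΔC/ΔYd = (293.31 − 122)/(805 − 435) = 171.31/370 = 0.463.
Government-spending multiplier = 1/(1 − c + m) = 1/(1 − 0.463 + 0.36) = 1/0.897 ≈ 1.115.
ΔY = k × ΔG = (−£359 billion) / 0.897 ≈ −£400 billion.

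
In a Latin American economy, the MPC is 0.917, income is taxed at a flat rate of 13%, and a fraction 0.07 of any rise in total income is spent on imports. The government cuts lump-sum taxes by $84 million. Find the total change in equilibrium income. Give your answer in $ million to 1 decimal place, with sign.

+$283.0 million

A lump-sum tax change of −$84 million shifts disposable income by +$84 million; first-round consumption changes by −c × ΔT = −0.917 × (−$84 million) = +$77.028 million.
Expenditure multiplier = 1/(1 − c(1−t) + m) = 1/(1 − 0.917×0.87 + 0.07) = 1/0.27221 ≈ 3.674.
The tax multiplier is −c × k ≈ −3.369, so ΔY = k × (−c·ΔT) = (+$77.028 million) / 0.27221 ≈ +$283 million.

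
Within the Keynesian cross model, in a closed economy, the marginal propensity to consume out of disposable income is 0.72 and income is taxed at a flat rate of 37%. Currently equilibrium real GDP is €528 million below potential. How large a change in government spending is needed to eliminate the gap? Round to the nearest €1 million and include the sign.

+€288 million

Spending multiplier = 1/(1 − c(1−t)) = 1/(1 − 0.72×0.63) = 1/0.5464 ≈ 1.83.
Need ΔY = +€528 million, so ΔG = ΔY/k = (+€528 million) × 0.5464 ≈ +€288 million.
The government should increase government spending by €288 million.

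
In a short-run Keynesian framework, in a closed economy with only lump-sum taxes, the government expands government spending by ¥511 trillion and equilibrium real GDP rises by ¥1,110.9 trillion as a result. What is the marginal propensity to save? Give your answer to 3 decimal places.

Implied spending multiplier k = ΔY/ΔG = 1,110.9/511 ≈ 2.174.
Since k = 1/(1 − MPC), MPC = 1 − 1/k = 1 − ΔG/ΔY = 1 − 511/1,110.9 ≈ 0.540.
MPS = 1 − MPC = 0.460.

0.460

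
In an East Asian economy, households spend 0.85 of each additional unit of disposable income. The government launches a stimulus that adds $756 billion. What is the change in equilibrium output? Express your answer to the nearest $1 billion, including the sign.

Expenditure multiplier = 1/(1 − MPC) = 1/(1 − 0.85) = 1/0.15 ≈ 6.667.
ΔY = k × ΔG = (+$756 billion) / 0.15 = +$5,040 billion.

+$5,040 billion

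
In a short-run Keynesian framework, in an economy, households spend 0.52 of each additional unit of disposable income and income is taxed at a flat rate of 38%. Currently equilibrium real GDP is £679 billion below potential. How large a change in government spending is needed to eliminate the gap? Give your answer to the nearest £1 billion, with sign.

+£460 billion

Spending multiplier = 1/(1 − c(1−t)) = 1/(1 − 0.52×0.62) = 1/0.6776 ≈ 1.476.
Need ΔY = +£679 billion, so ΔG = ΔY/k = (+£679 billion) × 0.6776 ≈ +£460 billion.
The government should increase government spending by £460 billion.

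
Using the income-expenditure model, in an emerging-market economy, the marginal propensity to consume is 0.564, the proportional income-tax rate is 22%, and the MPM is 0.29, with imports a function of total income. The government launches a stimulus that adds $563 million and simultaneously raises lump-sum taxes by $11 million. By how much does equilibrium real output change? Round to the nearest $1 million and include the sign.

Expenditure multiplier = 1/(1 − c(1−t) + m) = 1/(1 − 0.564×0.78 + 0.29) = 1/0.85008 ≈ 1.176.
ΔG contributes k·ΔG = (+$563 million) / 0.85008 ≈ +$662.3 million.
ΔT of +$11 million changes first-round spending by −c·ΔT = −$6.204 million, contributing k·(−c·ΔT) = (−$6.204 million) / 0.85008 ≈ −$7.3 million.
Net ΔY = k(ΔG − c·ΔT) = (+$556.796 million) / 0.85008 ≈ +$655 million.

+$655 million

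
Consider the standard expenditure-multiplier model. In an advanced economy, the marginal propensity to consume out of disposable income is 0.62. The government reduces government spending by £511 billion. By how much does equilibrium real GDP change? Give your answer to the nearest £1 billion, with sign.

Expenditure multiplier = 1/(1 − MPC) = 1/(1 − 0.62) = 1/0.38 ≈ 2.632.
ΔY = k × ΔG = (−£511 billion) / 0.38 ≈ −£1,345 billion.

−£1,345 billion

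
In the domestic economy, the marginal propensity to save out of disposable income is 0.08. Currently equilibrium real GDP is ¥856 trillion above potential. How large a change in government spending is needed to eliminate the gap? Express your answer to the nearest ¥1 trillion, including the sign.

−¥68 trillion

MPC = 1 − MPS = 1 − 0.08 = 0.92.
Spending multiplier = 1/(1 − MPC) = 1/(1 − 0.92) = 1/0.08 = 12.5.
Need ΔY = −¥856 trillion, so ΔG = ΔY/k = (−¥856 trillion) × 0.08 ≈ −¥68 trillion.
The government should cut government spending by ¥68 trillion.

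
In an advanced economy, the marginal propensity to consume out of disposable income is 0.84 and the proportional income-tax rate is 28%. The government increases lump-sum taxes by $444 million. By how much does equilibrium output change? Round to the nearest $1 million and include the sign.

A lump-sum tax change of +$444 million shifts disposable income by −$444 million; first-round consumption changes by −c × ΔT = −0.84 × (+$444 million) = −$372.96 million.
Expenditure multiplier = 1/(1 − c(1−t)) = 1/(1 − 0.84×0.72) = 1/0.3952 ≈ 2.53.
The tax multiplier is −c × k ≈ −2.126, so ΔY = k × (−c·ΔT) = (−$372.96 million) / 0.3952 ≈ −$944 million.

−$944 million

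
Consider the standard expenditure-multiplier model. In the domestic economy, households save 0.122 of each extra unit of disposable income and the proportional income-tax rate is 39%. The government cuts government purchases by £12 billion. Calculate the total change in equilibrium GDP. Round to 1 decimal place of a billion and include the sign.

−£25.8 billion

MPC = 1 − MPS = 1 − 0.122 = 0.878.
Expenditure multiplier = 1/(1 − c(1−t)) = 1/(1 − 0.878×0.61) = 1/0.46442 ≈ 2.153.
ΔY = k × ΔG = (−£12 billion) / 0.46442 ≈ −£25.8 billion.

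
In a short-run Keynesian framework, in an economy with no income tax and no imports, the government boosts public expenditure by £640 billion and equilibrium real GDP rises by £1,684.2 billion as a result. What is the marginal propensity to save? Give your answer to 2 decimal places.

Implied spending multiplier k = ΔY/ΔG = 1,684.2/640 ≈ 2.6316.
Since k = 1/(1 − MPC), MPC = 1 − 1/k = 1 − ΔG/ΔY = 1 − 640/1,684.2 ≈ 0.62.
MPS = 1 − MPC = 0.38.

0.38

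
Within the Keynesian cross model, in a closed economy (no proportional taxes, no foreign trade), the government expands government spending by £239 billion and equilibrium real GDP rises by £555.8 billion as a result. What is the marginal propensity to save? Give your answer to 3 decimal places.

0.430

Implied spending multiplier k = ΔY/ΔG = 555.8/239 ≈ 2.3255.
Since k = 1/(1 − MPC), MPC = 1 − 1/k = 1 − ΔG/ΔY = 1 − 239/555.8 ≈ 0.570.
MPS = 1 − MPC = 0.430.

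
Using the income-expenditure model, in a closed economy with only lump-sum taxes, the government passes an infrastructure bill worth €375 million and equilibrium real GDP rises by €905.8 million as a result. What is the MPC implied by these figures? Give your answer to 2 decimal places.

Implied spending multiplier k = ΔY/ΔG = 905.8/375 ≈ 2.4155.
Since k = 1/(1 − MPC), MPC = 1 − 1/k = 1 − ΔG/ΔY = 1 − 375/905.8 ≈ 0.59.

0.59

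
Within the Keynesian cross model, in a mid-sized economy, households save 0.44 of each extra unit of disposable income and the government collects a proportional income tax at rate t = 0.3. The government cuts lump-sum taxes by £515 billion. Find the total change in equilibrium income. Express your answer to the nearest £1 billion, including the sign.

+£474 billion

MPC = 1 − MPS = 1 − 0.44 = 0.56.
A lump-sum tax change of −£515 billion shifts disposable income by +£515 billion; first-round consumption changes by −c × ΔT = −0.56 × (−£515 billion) = +£288.4 billion.
Expenditure multiplier = 1/(1 − c(1−t)) = 1/(1 − 0.56×0.7) = 1/0.608 ≈ 1.645.
The tax multiplier is −c × k ≈ −0.921, so ΔY = k × (−c·ΔT) = (+£288.4 billion) / 0.608 ≈ +£474 billion.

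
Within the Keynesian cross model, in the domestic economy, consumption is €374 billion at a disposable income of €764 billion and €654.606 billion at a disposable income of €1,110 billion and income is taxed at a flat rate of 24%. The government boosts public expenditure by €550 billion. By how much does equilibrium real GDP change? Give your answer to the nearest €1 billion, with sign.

+€1,434 billion

MPC = ΔC/ΔYd = (654.606 − 374)/(1,110 − 764) = 280.606/346 = 0.811.
Government-spending multiplier = 1/(1 − c(1−t)) = 1/(1 − 0.811×0.76) = 1/0.38364 ≈ 2.607.
ΔY = k × ΔG = (+€550 billion) / 0.38364 ≈ +€1,434 billion.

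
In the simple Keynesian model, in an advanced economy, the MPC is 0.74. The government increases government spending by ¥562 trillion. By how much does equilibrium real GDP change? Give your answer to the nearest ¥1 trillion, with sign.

Expenditure multiplier = 1/(1 − MPC) = 1/(1 − 0.74) = 1/0.26 ≈ 3.846.
ΔY = k × ΔG = (+¥562 trillion) / 0.26 ≈ +¥2,162 trillion.

+¥2,162 trillion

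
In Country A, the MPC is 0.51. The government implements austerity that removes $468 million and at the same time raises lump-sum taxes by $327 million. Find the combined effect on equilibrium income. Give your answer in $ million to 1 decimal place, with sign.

Expenditure multiplier = 1/(1 − MPC) = 1/(1 − 0.51) = 1/0.49 ≈ 2.041.
ΔG contributes k·ΔG = (−$468 million) / 0.49 ≈ −$955.1 million.
ΔT of +$327 million changes first-round spending by −c·ΔT = −$166.77 million, contributing k·(−c·ΔT) = (−$166.77 million) / 0.49 ≈ −$340.3 million.
Net ΔY = k(ΔG − c·ΔT) = (−$634.77 million) / 0.49 ≈ −$1,295.4 million.

−$1,295.4 million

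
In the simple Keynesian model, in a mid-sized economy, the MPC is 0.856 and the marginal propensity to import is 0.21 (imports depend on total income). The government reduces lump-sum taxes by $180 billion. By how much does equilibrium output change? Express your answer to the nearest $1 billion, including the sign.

+$435 billion

A lump-sum tax change of −$180 billion shifts disposable income by +$180 billion; first-round consumption changes by −c × ΔT = −0.856 × (−$180 billion) = +$154.08 billion.
Expenditure multiplier = 1/(1 − c + m) = 1/(1 − 0.856 + 0.21) = 1/0.354 ≈ 2.825.
The tax multiplier is −c × k ≈ −2.418, so ΔY = k × (−c·ΔT) = (+$154.08 billion) / 0.354 ≈ +$435 billion.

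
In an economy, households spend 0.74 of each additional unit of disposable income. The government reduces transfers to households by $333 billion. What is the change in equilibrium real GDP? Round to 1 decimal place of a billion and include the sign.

The transfer change shifts disposable income by −$333 billion, so first-round consumption changes by c·ΔTR = 0.74 × (−$333 billion) = −$246.42 billion.
Expenditure multiplier = 1/(1 − MPC) = 1/(1 − 0.74) = 1/0.26 ≈ 3.846.
The transfer multiplier is c × k ≈ 2.846, so ΔY = k × (c·ΔTR) = (−$246.42 billion) / 0.26 ≈ −$947.8 billion.

−$947.8 billion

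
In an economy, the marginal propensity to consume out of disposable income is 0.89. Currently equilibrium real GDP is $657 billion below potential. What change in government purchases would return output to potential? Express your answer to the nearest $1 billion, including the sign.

Spending multiplier = 1/(1 − MPC) = 1/(1 − 0.89) = 1/0.11 ≈ 9.091.
Need ΔY = +$657 billion, so ΔG = ΔY/k = (+$657 billion) × 0.11 ≈ +$72 billion.
The government should increase government purchases by $72 billion.

+$72 billion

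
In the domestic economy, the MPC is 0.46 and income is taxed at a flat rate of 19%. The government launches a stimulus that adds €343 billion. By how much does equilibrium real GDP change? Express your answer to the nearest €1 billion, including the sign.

+€547 billion

Spending multiplier = 1/(1 − c(1−t)) = 1/(1 − 0.46×0.81) = 1/0.6274 ≈ 1.594.
ΔY = k × ΔG = (+€343 billion) / 0.6274 ≈ +€547 billion.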